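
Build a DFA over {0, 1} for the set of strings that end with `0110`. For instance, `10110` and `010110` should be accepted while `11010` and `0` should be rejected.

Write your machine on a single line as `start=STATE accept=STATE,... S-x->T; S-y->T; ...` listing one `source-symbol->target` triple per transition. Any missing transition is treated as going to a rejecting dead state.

start=S0; accept=S4; S0-0->S1; S0-1->S0; S1-0->S1; S1-1->S2; S2-0->S1; S2-1->S3; S3-0->S4; S3-1->S0; S4-0->S1; S4-1->S2

Let each state record the length of the longest suffix of the input read so far that is also a prefix of `0110`. S1 means the last symbol is `0`; S2 means the last 2 symbols are `01`; S3 means the last 3 symbols are `011`; S4 means the last 4 symbols are `0110`. Accept only at S4, where the string currently ends in `0110`.
5 states suffice.
        0   1  
>  S0   S1  S0 
   S1   S1  S2 
   S2   S1  S3 
   S3   S4  S0 
 * S4   S1  S2 
(> = start, * = accepting)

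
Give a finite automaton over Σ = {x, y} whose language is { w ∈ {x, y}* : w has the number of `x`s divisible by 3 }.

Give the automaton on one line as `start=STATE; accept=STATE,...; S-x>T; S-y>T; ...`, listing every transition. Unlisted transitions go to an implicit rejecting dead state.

start=q0; accept=q0; q0-x>q1; q0-y>q0; q1-x>q2; q1-y>q1; q2-x>q0; q2-y>q2

Keep the running count of `x`s modulo 3: each `x` advances along the cycle q0 → q1 → q2 → q0 while other symbols loop. Accept at q0.
A 3-state machine:
        x   y  
>* q0   q1  q0 
   q1   q2  q1 
   q2   q0  q2 
(> = start, * = accepting)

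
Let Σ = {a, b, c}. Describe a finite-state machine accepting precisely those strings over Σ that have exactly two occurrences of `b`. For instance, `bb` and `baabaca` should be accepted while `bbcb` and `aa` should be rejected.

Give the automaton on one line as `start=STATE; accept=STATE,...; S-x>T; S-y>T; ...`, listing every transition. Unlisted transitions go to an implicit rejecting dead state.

start=q0; accept=q2; q0-a>q0; q0-b>q1; q0-c>q0; q1-a>q1; q1-b>q2; q1-c>q1; q2-a>q2; q2-b>q3; q2-c>q2; q3-a>q3; q3-b>q3; q3-c>q3

Only the number of `b`s matters, and only up to 3. Make a chain q0 → q1 → q2 → q3 advanced by each `b` (with q3 absorbing); every other symbol self-loops. The accepting set is {q2}.
4 states suffice.
        a   b   c  
>  q0   q0  q1  q0 
   q1   q1  q2  q1 
 * q2   q2  q3  q2 
   q3   q3  q3  q3 
(> = start, * = accepting)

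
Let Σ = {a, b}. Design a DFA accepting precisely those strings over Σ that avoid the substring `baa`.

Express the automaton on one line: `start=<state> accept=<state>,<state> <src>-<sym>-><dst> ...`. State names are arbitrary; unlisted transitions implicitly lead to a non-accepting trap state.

start=s0 accept=s0,s1,s2 s0-a->s0 s0-b->s1 s1-a->s2 s1-b->s1 s2-a->s3 s2-b->s1 s3-a->s3 s3-b->s3

This is the complement of 'contains `baa`'. Use the same substring-matching states — s0 through s3 holding how much of `baa` has just been matched — but flip the accepting set: everything except the trap s3 accepts.
With 4 states:
        a   b  
>* s0   s0  s1 
 * s1   s2  s1 
 * s2   s3  s1 
   s3   s3  s3 
(> = start, * = accepting)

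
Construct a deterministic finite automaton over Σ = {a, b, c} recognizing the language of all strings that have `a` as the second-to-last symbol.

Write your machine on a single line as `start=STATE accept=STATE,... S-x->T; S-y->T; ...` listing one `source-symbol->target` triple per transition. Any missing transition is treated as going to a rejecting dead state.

Because acceptance depends on a position counted from the end, the machine has to buffer the most recent 2 symbols. Make each state the string of the last up-to-2 symbols read; on input `x` shift the window left and append `x`. Accept when the buffered window has length 2 and begins with `a`.
          a    b    c  
>  q0     q1   q2   q3 
   q1     q4   q5   q6 
   q2     q7   q8   q9 
   q3    q10  q11  q12 
 * q4     q4   q5   q6 
 * q5     q7   q8   q9 
 * q6    q10  q11  q12 
   q7     q4   q5   q6 
   q8     q7   q8   q9 
   q9    q10  q11  q12 
   q10    q4   q5   q6 
   q11    q7   q8   q9 
   q12   q10  q11  q12 
(> = start, * = accepting)

start=q0; accept=q4,q5,q6; q0-a->q1; q0-b->q2; q0-c->q3; q1-a->q4; q1-b->q5; q1-c->q6; q2-a->q7; q2-b->q8; q2-c->q9; q3-a->q10; q3-b->q11; q3-c->q12; q4-a->q4; q4-b->q5; q4-c->q6; q5-a->q7; q5-b->q8; q5-c->q9; q6-a->q10; q6-b->q11; q6-c->q12; q7-a->q4; q7-b->q5; q7-c->q6; q8-a->q7; q8-b->q8; q8-c->q9; q9-a->q10; q9-b->q11; q9-c->q12; q10-a->q4; q10-b->q5; q10-c->q6; q11-a->q7; q11-b->q8; q11-c->q9; q12-a->q10; q12-b->q11; q12-c->q12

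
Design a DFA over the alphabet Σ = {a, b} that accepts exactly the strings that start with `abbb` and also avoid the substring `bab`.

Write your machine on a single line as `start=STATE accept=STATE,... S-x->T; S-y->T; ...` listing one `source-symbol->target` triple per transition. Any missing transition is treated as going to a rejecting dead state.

Handle the two conditions separately and then intersect. One (6 states) tracks whether the input so far still matches the prefix `abbb`; the other (4 states) tracks partial matches of the forbidden pattern `bab`. Each combined state is a pair, one component from each; accept when both components accept. Minimizing collapses redundant product states.
8 states suffice.
        a   b  
>  S0   S1  S2 
   S1   S2  S3 
   S2   S2  S2 
   S3   S2  S4 
   S4   S2  S5 
 * S5   S6  S5 
 * S6   S7  S2 
 * S7   S7  S5 
(> = start, * = accepting)

start=S0; accept=S5,S6,S7; S0-a->S1; S0-b->S2; S1-a->S2; S1-b->S3; S2-a->S2; S2-b->S2; S3-a->S2; S3-b->S4; S4-a->S2; S4-b->S5; S5-a->S6; S5-b->S5; S6-a->S7; S6-b->S2; S7-a->S7; S7-b->S5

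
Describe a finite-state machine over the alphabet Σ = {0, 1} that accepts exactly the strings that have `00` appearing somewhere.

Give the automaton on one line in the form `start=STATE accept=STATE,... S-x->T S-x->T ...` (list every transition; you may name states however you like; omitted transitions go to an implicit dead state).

Track how much of `00` has been matched so far: state S0 is no progress, S2 is the absorbing accept state reached once `00` has occurred. Intermediate states record partial matches; on a mismatch, fall back to the longest reusable overlap.
With 3 states:
        0   1  
>  S0   S1  S0 
   S1   S2  S0 
 * S2   S2  S2 
(> = start, * = accepting)

start=S0 accept=S2 S0-0->S1 S0-1->S0 S1-0->S2 S1-1->S0 S2-0->S2 S2-1->S2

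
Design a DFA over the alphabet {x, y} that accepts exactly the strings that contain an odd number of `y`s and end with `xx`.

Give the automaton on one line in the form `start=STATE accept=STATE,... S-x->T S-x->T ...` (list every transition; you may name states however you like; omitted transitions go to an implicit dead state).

Run two small machines in parallel and take their product. The first has 2 states tracking the count of `y`s modulo 2; the second has 3 states tracking how much of the suffix `xx` has currently been matched. A product state is a pair (one from each), accepting exactly when both do. Equivalent product states are then merged.
        x   y  
>  s0   s0  s1 
   s1   s2  s0 
   s2   s3  s0 
 * s3   s3  s0 
(> = start, * = accepting)

start=s0 accept=s3 s0-x->s0 s0-y->s1 s1-x->s2 s1-y->s0 s2-x->s3 s2-y->s0 s3-x->s3 s3-y->s0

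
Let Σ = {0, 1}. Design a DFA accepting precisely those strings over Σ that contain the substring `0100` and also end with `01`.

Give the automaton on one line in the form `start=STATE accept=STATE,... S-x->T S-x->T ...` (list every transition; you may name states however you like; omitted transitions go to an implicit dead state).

Run two small machines in parallel and take their product. The first has 5 states tracking whether and how much of `0100` has been seen; the second has 3 states tracking how much of the suffix `01` has currently been matched. A product state is a pair (one from each), accepting exactly when both do.
With 7 states:
        0   1  
>  q0   q1  q0 
   q1   q1  q2 
   q2   q3  q0 
   q3   q4  q2 
   q4   q4  q5 
 * q5   q4  q6 
   q6   q4  q6 
(> = start, * = accepting)

start=q0 accept=q5 q0-0->q1 q0-1->q0 q1-0->q1 q1-1->q2 q2-0->q3 q2-1->q0 q3-0->q4 q3-1->q2 q4-0->q4 q4-1->q5 q5-0->q4 q5-1->q6 q6-0->q4 q6-1->q6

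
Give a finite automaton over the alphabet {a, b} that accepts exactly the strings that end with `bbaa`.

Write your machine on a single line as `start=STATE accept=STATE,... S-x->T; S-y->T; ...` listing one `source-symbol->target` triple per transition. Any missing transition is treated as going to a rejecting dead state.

start=q0; accept=q4; q0-a->q0; q0-b->q1; q1-a->q0; q1-b->q2; q2-a->q3; q2-b->q2; q3-a->q4; q3-b->q1; q4-a->q0; q4-b->q1

Remember how much of `bbaa` the current input suffix matches. State q0 means no match yet; q1 means the last symbol is `b`; q2 means the last 2 symbols are `bb`; q3 means the last 3 symbols are `bba`; q4 means the last 4 symbols are `bbaa`. Only q4 accepts. On a mismatch, fall back to the longest proper suffix that is still a prefix of `bbaa`.
With 5 states:
        a   b  
>  q0   q0  q1 
   q1   q0  q2 
   q2   q3  q2 
   q3   q4  q1 
 * q4   q0  q1 
(> = start, * = accepting)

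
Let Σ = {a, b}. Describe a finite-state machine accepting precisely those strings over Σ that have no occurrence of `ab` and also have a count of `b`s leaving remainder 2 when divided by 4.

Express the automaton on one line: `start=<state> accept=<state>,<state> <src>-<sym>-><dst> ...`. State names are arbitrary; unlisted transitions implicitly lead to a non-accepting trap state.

start=q0 accept=q3,q4 q0-a->q1 q0-b->q2 q1-a->q1 q1-b->q1 q2-a->q1 q2-b->q3 q3-a->q4 q3-b->q5 q4-a->q4 q4-b->q1 q5-a->q1 q5-b->q0

Run two small machines in parallel and take their product. The first has 3 states tracking partial matches of the forbidden pattern `ab`; the second has 4 states tracking the count of `b`s modulo 4. A product state is a pair (one from each), accepting exactly when both do. Equivalent product states are then merged.
A 6-state machine:
        a   b  
>  q0   q1  q2 
   q1   q1  q1 
   q2   q1  q3 
 * q3   q4  q5 
 * q4   q4  q1 
   q5   q1  q0 
(> = start, * = accepting)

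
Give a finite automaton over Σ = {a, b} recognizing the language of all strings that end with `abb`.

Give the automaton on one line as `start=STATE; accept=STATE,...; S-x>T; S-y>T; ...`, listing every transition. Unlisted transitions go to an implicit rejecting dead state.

Remember how much of `abb` the current input suffix matches. State s0 means no match yet; s1 means the last symbol is `a`; s2 means the last 2 symbols are `ab`; s3 means the last 3 symbols are `abb`. Only s3 accepts. On a mismatch, fall back to the longest proper suffix that is still a prefix of `abb`.
4 states suffice.
        a   b  
>  s0   s1  s0 
   s1   s1  s2 
   s2   s1  s3 
 * s3   s1  s0 
(> = start, * = accepting)

start=s0; accept=s3; s0-a>s1; s0-b>s0; s1-a>s1; s1-b>s2; s2-a>s1; s2-b>s3; s3-a>s1; s3-b>s0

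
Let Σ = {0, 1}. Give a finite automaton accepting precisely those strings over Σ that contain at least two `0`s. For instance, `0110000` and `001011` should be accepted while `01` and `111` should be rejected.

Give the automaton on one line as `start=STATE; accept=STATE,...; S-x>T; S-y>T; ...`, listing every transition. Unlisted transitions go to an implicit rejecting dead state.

start=S0; accept=S2,S3; S0-0>S1; S0-1>S0; S1-0>S2; S1-1>S1; S2-0>S3; S2-1>S2; S3-0>S3; S3-1>S3

Count `0`s, saturating at 3: states S0 through S2 mean 0 through 2 `0`s seen; S3 means more than 2. Each `0` increments (capped at S3); other symbols loop. Accept from {S2, S3}.
4 states suffice.
        0   1  
>  S0   S1  S0 
   S1   S2  S1 
 * S2   S3  S2 
 * S3   S3  S3 
(> = start, * = accepting)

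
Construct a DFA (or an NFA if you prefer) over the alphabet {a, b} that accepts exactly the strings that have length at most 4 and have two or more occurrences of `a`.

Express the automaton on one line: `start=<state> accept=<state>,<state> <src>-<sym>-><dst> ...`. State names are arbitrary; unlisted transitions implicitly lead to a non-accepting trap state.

Handle the two conditions separately and then intersect. The first has 6 states tracking the input length, saturating at 5; the second has 4 states tracking the count of `a`s, saturating at 3. A product state is a pair (one from each), accepting exactly when both do.
With 18 states:
          a    b  
>  q0     q1   q2 
   q1     q3   q4 
   q2     q4   q5 
 * q3     q6   q7 
   q4     q7   q8 
   q5     q8   q9 
 * q6    q10  q10 
 * q7    q10  q11 
   q8    q11  q12 
   q9    q12  q13 
 * q10   q14  q14 
 * q11   q14  q15 
   q12   q15  q16 
   q13   q16  q17 
   q14   q14  q14 
   q15   q14  q15 
   q16   q15  q16 
   q17   q16  q17 
(> = start, * = accepting)

start=q0 accept=q3,q6,q7,q10,q11 q0-a->q1 q0-b->q2 q1-a->q3 q1-b->q4 q2-a->q4 q2-b->q5 q3-a->q6 q3-b->q7 q4-a->q7 q4-b->q8 q5-a->q8 q5-b->q9 q6-a->q10 q6-b->q10 q7-a->q10 q7-b->q11 q8-a->q11 q8-b->q12 q9-a->q12 q9-b->q13 q10-a->q14 q10-b->q14 q11-a->q14 q11-b->q15 q12-a->q15 q12-b->q16 q13-a->q16 q13-b->q17 q14-a->q14 q14-b->q14 q15-a->q14 q15-b->q15 q16-a->q15 q16-b->q16 q17-a->q16 q17-b->q17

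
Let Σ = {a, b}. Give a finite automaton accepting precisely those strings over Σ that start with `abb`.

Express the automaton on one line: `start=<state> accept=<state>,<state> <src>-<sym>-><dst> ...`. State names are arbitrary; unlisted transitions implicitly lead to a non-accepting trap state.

Check the first 3 symbols one by one: q0 through q2 record how many have matched `abb` so far; any wrong symbol goes to the dead state q4. After all 3 match we enter the accepting sink q3.
With 5 states:
        a   b  
>  q0   q1  q4 
   q1   q4  q2 
   q2   q4  q3 
 * q3   q3  q3 
   q4   q4  q4 
(> = start, * = accepting)

start=q0 accept=q3 q0-a->q1 q0-b->q4 q1-a->q4 q1-b->q2 q2-a->q4 q2-b->q3 q3-a->q3 q3-b->q3 q4-a->q4 q4-b->q4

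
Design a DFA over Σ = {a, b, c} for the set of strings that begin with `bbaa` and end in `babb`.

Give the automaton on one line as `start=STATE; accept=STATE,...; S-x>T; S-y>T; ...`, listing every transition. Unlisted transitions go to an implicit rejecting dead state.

Handle the two conditions separately and then intersect. One (6 states) tracks whether the input so far still matches the prefix `bbaa`; the other (5 states) tracks how much of the suffix `babb` has currently been matched. Each combined state is a pair, one component from each; accept when both components accept. Minimizing collapses redundant product states.
With 10 states:
        a   b   c  
>  q0   q1  q2  q1 
   q1   q1  q1  q1 
   q2   q1  q3  q1 
   q3   q4  q1  q1 
   q4   q5  q1  q1 
   q5   q5  q6  q5 
   q6   q7  q6  q5 
   q7   q5  q8  q5 
   q8   q7  q9  q5 
 * q9   q7  q6  q5 
(> = start, * = accepting)

start=q0; accept=q9; q0-a>q1; q0-b>q2; q0-c>q1; q1-a>q1; q1-b>q1; q1-c>q1; q2-a>q1; q2-b>q3; q2-c>q1; q3-a>q4; q3-b>q1; q3-c>q1; q4-a>q5; q4-b>q1; q4-c>q1; q5-a>q5; q5-b>q6; q5-c>q5; q6-a>q7; q6-b>q6; q6-c>q5; q7-a>q5; q7-b>q8; q7-c>q5; q8-a>q7; q8-b>q9; q8-c>q5; q9-a>q7; q9-b>q6; q9-c>q5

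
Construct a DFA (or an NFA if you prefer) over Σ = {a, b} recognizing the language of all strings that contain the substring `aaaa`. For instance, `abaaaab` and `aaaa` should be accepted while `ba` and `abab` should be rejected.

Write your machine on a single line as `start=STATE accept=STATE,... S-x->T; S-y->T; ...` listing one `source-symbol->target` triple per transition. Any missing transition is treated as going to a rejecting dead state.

start=q0; accept=q4; q0-a->q1; q0-b->q0; q1-a->q2; q1-b->q0; q2-a->q3; q2-b->q0; q3-a->q4; q3-b->q0; q4-a->q4; q4-b->q4

States q0..q3 record the length of the longest prefix of `aaaa` that matches the current input suffix. Reaching q4 means `aaaa` has been seen, and we stay there forever. Accept from q4.
        a   b  
>  q0   q1  q0 
   q1   q2  q0 
   q2   q3  q0 
   q3   q4  q0 
 * q4   q4  q4 
(> = start, * = accepting)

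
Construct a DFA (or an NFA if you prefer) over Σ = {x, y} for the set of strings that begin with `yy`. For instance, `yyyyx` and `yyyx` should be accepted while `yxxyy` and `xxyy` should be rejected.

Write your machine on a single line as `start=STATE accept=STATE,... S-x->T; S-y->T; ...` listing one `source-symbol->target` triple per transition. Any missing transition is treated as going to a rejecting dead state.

start=A; accept=C; A-x->D; A-y->B; B-x->D; B-y->C; C-x->C; C-y->C; D-x->D; D-y->D

Walk along `yy` while the input agrees: from A take `y` to B, and so on. Any deviation drops to the rejecting sink D. Once C is reached the prefix is confirmed and every continuation is accepted.
With 4 states:
       x  y 
>  A   D  B 
   B   D  C 
 * C   C  C 
   D   D  D 
(> = start, * = accepting)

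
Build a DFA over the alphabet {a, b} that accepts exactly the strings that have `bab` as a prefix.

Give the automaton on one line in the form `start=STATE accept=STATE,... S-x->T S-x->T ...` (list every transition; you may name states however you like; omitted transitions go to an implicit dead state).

start=q0 accept=q3 q0-a->q4 q0-b->q1 q1-a->q2 q1-b->q4 q2-a->q4 q2-b->q3 q3-a->q3 q3-b->q3 q4-a->q4 q4-b->q4

Walk along `bab` while the input agrees: from q0 take `b` to q1, and so on. Any deviation drops to the rejecting sink q4. Once q3 is reached the prefix is confirmed and every continuation is accepted.
With 5 states:
        a   b  
>  q0   q4  q1 
   q1   q2  q4 
   q2   q4  q3 
 * q3   q3  q3 
   q4   q4  q4 
(> = start, * = accepting)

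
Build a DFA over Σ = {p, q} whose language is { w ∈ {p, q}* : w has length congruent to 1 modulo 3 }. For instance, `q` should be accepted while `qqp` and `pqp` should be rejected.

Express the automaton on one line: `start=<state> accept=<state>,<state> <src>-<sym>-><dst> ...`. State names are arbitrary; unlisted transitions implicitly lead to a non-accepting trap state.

start=A accept=B A-p->B A-q->B B-p->C B-q->C C-p->A C-q->A

Only the length mod 3 matters, so use a 3-cycle: from any state, every input symbol moves to the next state, wrapping C back to A. Mark B accepting.
       p  q 
>  A   B  B 
 * B   C  C 
   C   A  A 
(> = start, * = accepting)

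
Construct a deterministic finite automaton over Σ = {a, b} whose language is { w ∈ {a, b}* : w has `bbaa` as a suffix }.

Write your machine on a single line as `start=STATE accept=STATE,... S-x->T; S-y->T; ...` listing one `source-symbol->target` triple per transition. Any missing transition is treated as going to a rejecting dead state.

Let each state record the length of the longest suffix of the input read so far that is also a prefix of `bbaa`. S1 means the last symbol is `b`; S2 means the last 2 symbols are `bb`; S3 means the last 3 symbols are `bba`; S4 means the last 4 symbols are `bbaa`. Accept only at S4, where the string currently ends in `bbaa`.
With 5 states:
        a   b  
>  S0   S0  S1 
   S1   S0  S2 
   S2   S3  S2 
   S3   S4  S1 
 * S4   S0  S1 
(> = start, * = accepting)

start=S0; accept=S4; S0-a->S0; S0-b->S1; S1-a->S0; S1-b->S2; S2-a->S3; S2-b->S2; S3-a->S4; S3-b->S1; S4-a->S0; S4-b->S1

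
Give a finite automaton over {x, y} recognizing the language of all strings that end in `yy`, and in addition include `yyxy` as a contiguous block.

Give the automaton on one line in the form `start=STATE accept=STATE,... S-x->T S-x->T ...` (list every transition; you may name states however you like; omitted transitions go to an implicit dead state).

start=s0 accept=s6 s0-x->s0 s0-y->s1 s1-x->s0 s1-y->s2 s2-x->s3 s2-y->s2 s3-x->s0 s3-y->s4 s4-x->s5 s4-y->s6 s5-x->s5 s5-y->s4 s6-x->s5 s6-y->s6

Handle the two conditions separately and then intersect. One (3 states) tracks how much of the suffix `yy` has currently been matched; the other (5 states) tracks whether and how much of `yyxy` has been seen. Each combined state is a pair, one component from each; accept when both components accept.
        x   y  
>  s0   s0  s1 
   s1   s0  s2 
   s2   s3  s2 
   s3   s0  s4 
   s4   s5  s6 
   s5   s5  s4 
 * s6   s5  s6 
(> = start, * = accepting)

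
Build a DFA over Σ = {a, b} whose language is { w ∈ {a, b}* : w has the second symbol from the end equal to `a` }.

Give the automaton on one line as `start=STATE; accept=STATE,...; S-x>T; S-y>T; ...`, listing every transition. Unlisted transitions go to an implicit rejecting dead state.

start=s0; accept=s3,s4; s0-a>s1; s0-b>s2; s1-a>s3; s1-b>s4; s2-a>s5; s2-b>s6; s3-a>s3; s3-b>s4; s4-a>s5; s4-b>s6; s5-a>s3; s5-b>s4; s6-a>s5; s6-b>s6

Because acceptance depends on a position counted from the end, the machine has to buffer the most recent 2 symbols. Make each state the string of the last up-to-2 symbols read; on input `x` shift the window left and append `x`. Accept when the buffered window has length 2 and begins with `a`.
A 7-state machine:
        a   b  
>  s0   s1  s2 
   s1   s3  s4 
   s2   s5  s6 
 * s3   s3  s4 
 * s4   s5  s6 
   s5   s3  s4 
   s6   s5  s6 
(> = start, * = accepting)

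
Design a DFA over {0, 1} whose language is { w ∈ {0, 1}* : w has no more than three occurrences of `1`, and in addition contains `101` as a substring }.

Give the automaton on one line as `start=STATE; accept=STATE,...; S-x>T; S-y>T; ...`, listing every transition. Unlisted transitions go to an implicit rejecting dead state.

start=q0; accept=q5,q8; q0-0>q0; q0-1>q1; q1-0>q2; q1-1>q3; q2-0>q4; q2-1>q5; q3-0>q6; q3-1>q7; q4-0>q4; q4-1>q3; q5-0>q5; q5-1>q8; q6-0>q7; q6-1>q8; q7-0>q7; q7-1>q7; q8-0>q8; q8-1>q7

Handle the two conditions separately and then intersect. One (5 states) tracks the count of `1`s, saturating at 4; the other (4 states) tracks whether and how much of `101` has been seen. Each combined state is a pair, one component from each; accept when both components accept. Minimizing collapses redundant product states.
        0   1  
>  q0   q0  q1 
   q1   q2  q3 
   q2   q4  q5 
   q3   q6  q7 
   q4   q4  q3 
 * q5   q5  q8 
   q6   q7  q8 
   q7   q7  q7 
 * q8   q8  q7 
(> = start, * = accepting)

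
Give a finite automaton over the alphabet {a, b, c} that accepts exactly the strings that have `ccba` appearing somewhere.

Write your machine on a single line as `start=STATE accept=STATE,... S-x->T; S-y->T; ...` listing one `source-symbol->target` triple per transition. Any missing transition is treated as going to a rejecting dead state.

start=q0; accept=q4; q0-a->q0; q0-b->q0; q0-c->q1; q1-a->q0; q1-b->q0; q1-c->q2; q2-a->q0; q2-b->q3; q2-c->q2; q3-a->q4; q3-b->q0; q3-c->q1; q4-a->q4; q4-b->q4; q4-c->q4

Track how much of `ccba` has been matched so far: state q0 is no progress, q4 is the absorbing accept state reached once `ccba` has occurred. Intermediate states record partial matches; on a mismatch, fall back to the longest reusable overlap.
With 5 states:
        a   b   c  
>  q0   q0  q0  q1 
   q1   q0  q0  q2 
   q2   q0  q3  q2 
   q3   q4  q0  q1 
 * q4   q4  q4  q4 
(> = start, * = accepting)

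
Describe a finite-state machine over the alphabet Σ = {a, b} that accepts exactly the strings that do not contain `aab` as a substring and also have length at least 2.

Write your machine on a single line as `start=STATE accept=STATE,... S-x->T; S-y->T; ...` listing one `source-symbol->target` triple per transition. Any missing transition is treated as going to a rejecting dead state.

Build one automaton per condition and run them in lockstep. One (4 states) tracks partial matches of the forbidden pattern `aab`; the other (4 states) tracks the input length, saturating at 3. Each combined state is a pair, one component from each; accept when both components accept.
        a   b  
>  s0   s1  s2 
   s1   s3  s4 
   s2   s5  s4 
 * s3   s6  s7 
 * s4   s8  s9 
 * s5   s6  s9 
 * s6   s6  s7 
   s7   s7  s7 
 * s8   s6  s9 
 * s9   s8  s9 
(> = start, * = accepting)

start=s0; accept=s3,s4,s5,s6,s8,s9; s0-a->s1; s0-b->s2; s1-a->s3; s1-b->s4; s2-a->s5; s2-b->s4; s3-a->s6; s3-b->s7; s4-a->s8; s4-b->s9; s5-a->s6; s5-b->s9; s6-a->s6; s6-b->s7; s7-a->s7; s7-b->s7; s8-a->s6; s8-b->s9; s9-a->s8; s9-b->s9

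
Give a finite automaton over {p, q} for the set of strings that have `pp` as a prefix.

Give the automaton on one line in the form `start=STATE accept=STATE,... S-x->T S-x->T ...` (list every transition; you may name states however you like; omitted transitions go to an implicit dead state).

Check the first 2 symbols one by one: S0 through S1 record how many have matched `pp` so far; any wrong symbol goes to the dead state S3. After all 2 match we enter the accepting sink S2.
4 states suffice.
        p   q  
>  S0   S1  S3 
   S1   S2  S3 
 * S2   S2  S2 
   S3   S3  S3 
(> = start, * = accepting)

start=S0 accept=S2 S0-p->S1 S0-q->S3 S1-p->S2 S1-q->S3 S2-p->S2 S2-q->S2 S3-p->S3 S3-q->S3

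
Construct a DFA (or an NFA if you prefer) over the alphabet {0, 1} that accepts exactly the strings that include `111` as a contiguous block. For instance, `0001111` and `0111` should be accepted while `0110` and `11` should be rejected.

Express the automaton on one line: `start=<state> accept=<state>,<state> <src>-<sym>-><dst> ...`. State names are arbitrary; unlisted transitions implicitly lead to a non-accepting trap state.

start=S0 accept=S3 S0-0->S0 S0-1->S1 S1-0->S0 S1-1->S2 S2-0->S0 S2-1->S3 S3-0->S3 S3-1->S3

Track how much of `111` has been matched so far: state S0 is no progress, S3 is the absorbing accept state reached once `111` has occurred. Intermediate states record partial matches; on a mismatch, fall back to the longest reusable overlap.
With 4 states:
        0   1  
>  S0   S0  S1 
   S1   S0  S2 
   S2   S0  S3 
 * S3   S3  S3 
(> = start, * = accepting)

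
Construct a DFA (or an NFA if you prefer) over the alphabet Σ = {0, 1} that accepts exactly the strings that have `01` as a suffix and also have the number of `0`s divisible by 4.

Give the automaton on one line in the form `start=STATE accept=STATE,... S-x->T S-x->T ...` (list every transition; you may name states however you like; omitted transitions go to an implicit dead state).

Run two small machines in parallel and take their product. One (3 states) tracks how much of the suffix `01` has currently been matched; the other (4 states) tracks the count of `0`s modulo 4. Each combined state is a pair, one component from each; accept when both components accept.
       0  1 
>  A   B  A 
   B   C  D 
   C   E  F 
   D   C  G 
   E   H  I 
   F   E  J 
   G   C  G 
   H   B  K 
   I   H  L 
   J   E  J 
 * K   B  A 
   L   H  L 
(> = start, * = accepting)

start=A accept=K A-0->B A-1->A B-0->C B-1->D C-0->E C-1->F D-0->C D-1->G E-0->H E-1->I F-0->E F-1->J G-0->C G-1->G H-0->B H-1->K I-0->H I-1->L J-0->E J-1->J K-0->B K-1->A L-0->H L-1->L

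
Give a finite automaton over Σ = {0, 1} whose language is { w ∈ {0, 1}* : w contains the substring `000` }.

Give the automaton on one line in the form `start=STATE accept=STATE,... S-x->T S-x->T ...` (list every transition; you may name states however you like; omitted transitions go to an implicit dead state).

start=s0 accept=s3 s0-0->s1 s0-1->s0 s1-0->s2 s1-1->s0 s2-0->s3 s2-1->s0 s3-0->s3 s3-1->s3

Track how much of `000` has been matched so far: state s0 is no progress, s3 is the absorbing accept state reached once `000` has occurred. Intermediate states record partial matches; on a mismatch, fall back to the longest reusable overlap.
        0   1  
>  s0   s1  s0 
   s1   s2  s0 
   s2   s3  s0 
 * s3   s3  s3 
(> = start, * = accepting)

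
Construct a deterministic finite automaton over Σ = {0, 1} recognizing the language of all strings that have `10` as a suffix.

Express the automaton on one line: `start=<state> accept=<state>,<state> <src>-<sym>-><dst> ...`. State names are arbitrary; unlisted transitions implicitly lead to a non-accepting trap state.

Remember how much of `10` the current input suffix matches. State q0 means no match yet; q1 means the last symbol is `1`; q2 means the last 2 symbols are `10`. Only q2 accepts. On a mismatch, fall back to the longest proper suffix that is still a prefix of `10`.
A 3-state machine:
        0   1  
>  q0   q0  q1 
   q1   q2  q1 
 * q2   q0  q1 
(> = start, * = accepting)

start=q0 accept=q2 q0-0->q0 q0-1->q1 q1-0->q2 q1-1->q1 q2-0->q0 q2-1->q1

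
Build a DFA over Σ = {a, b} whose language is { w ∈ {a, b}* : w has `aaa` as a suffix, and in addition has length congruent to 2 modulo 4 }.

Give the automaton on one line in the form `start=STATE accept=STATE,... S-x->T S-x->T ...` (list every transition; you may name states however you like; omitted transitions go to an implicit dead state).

start=q0 accept=q6 q0-a->q1 q0-b->q1 q1-a->q2 q1-b->q2 q2-a->q3 q2-b->q3 q3-a->q4 q3-b->q0 q4-a->q5 q4-b->q1 q5-a->q6 q5-b->q2 q6-a->q3 q6-b->q3

Handle the two conditions separately and then intersect. One (4 states) tracks how much of the suffix `aaa` has currently been matched; the other (4 states) tracks the input length modulo 4. Each combined state is a pair, one component from each; accept when both components accept. Minimizing collapses redundant product states.
A 7-state machine:
        a   b  
>  q0   q1  q1 
   q1   q2  q2 
   q2   q3  q3 
   q3   q4  q0 
   q4   q5  q1 
   q5   q6  q2 
 * q6   q3  q3 
(> = start, * = accepting)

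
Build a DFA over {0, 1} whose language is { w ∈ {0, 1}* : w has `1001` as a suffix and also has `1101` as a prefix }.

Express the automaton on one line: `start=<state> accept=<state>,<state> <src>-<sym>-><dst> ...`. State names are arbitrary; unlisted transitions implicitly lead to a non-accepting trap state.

start=A accept=N A-0->B A-1->C B-0->B B-1->D C-0->E C-1->F D-0->E D-1->D E-0->G E-1->D F-0->H F-1->D G-0->B G-1->I H-0->G H-1->J I-0->E I-1->D J-0->K J-1->J K-0->L K-1->J L-0->M L-1->N M-0->M M-1->J N-0->K N-1->J

Build one automaton per condition and run them in lockstep. The first has 5 states tracking how much of the suffix `1001` has currently been matched; the second has 6 states tracking whether the input so far still matches the prefix `1101`. A product state is a pair (one from each), accepting exactly when both do.
A 14-state machine:
       0  1 
>  A   B  C 
   B   B  D 
   C   E  F 
   D   E  D 
   E   G  D 
   F   H  D 
   G   B  I 
   H   G  J 
   I   E  D 
   J   K  J 
   K   L  J 
   L   M  N 
   M   M  J 
 * N   K  J 
(> = start, * = accepting)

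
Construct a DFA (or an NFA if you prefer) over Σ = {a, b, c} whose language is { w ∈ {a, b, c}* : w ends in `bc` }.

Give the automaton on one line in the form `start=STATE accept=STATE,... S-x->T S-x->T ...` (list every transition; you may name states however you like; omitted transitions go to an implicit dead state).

Remember how much of `bc` the current input suffix matches. State S0 means no match yet; S1 means the last symbol is `b`; S2 means the last 2 symbols are `bc`. Only S2 accepts. On a mismatch, fall back to the longest proper suffix that is still a prefix of `bc`.
        a   b   c  
>  S0   S0  S1  S0 
   S1   S0  S1  S2 
 * S2   S0  S1  S0 
(> = start, * = accepting)

start=S0 accept=S2 S0-a->S0 S0-b->S1 S0-c->S0 S1-a->S0 S1-b->S1 S1-c->S2 S2-a->S0 S2-b->S1 S2-c->S0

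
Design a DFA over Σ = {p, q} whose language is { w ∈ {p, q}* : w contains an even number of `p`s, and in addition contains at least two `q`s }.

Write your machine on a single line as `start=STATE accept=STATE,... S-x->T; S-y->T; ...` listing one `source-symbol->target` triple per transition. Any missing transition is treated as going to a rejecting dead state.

start=A; accept=E; A-p->B; A-q->C; B-p->A; B-q->D; C-p->D; C-q->E; D-p->C; D-q->F; E-p->F; E-q->E; F-p->E; F-q->F

Handle the two conditions separately and then intersect. One (2 states) tracks the count of `p`s modulo 2; the other (4 states) tracks the count of `q`s, saturating at 3. Each combined state is a pair, one component from each; accept when both components accept. Equivalent product states are then merged.
       p  q 
>  A   B  C 
   B   A  D 
   C   D  E 
   D   C  F 
 * E   F  E 
   F   E  F 
(> = start, * = accepting)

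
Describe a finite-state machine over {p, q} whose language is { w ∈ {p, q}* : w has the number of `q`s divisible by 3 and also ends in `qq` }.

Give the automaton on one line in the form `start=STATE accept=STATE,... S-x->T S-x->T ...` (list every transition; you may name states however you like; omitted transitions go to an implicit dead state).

start=s0 accept=s6 s0-p->s0 s0-q->s1 s1-p->s2 s1-q->s3 s2-p->s2 s2-q->s4 s3-p->s5 s3-q->s6 s4-p->s5 s4-q->s6 s5-p->s5 s5-q->s7 s6-p->s0 s6-q->s8 s7-p->s0 s7-q->s8 s8-p->s2 s8-q->s3

Handle the two conditions separately and then intersect. One (3 states) tracks the count of `q`s modulo 3; the other (3 states) tracks how much of the suffix `qq` has currently been matched. Each combined state is a pair, one component from each; accept when both components accept.
9 states suffice.
        p   q  
>  s0   s0  s1 
   s1   s2  s3 
   s2   s2  s4 
   s3   s5  s6 
   s4   s5  s6 
   s5   s5  s7 
 * s6   s0  s8 
   s7   s0  s8 
   s8   s2  s3 
(> = start, * = accepting)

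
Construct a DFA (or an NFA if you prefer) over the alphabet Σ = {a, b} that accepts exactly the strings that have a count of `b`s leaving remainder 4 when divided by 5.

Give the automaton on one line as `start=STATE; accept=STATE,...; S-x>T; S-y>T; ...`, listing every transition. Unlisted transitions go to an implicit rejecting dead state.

start=q0; accept=q4; q0-a>q0; q0-b>q1; q1-a>q1; q1-b>q2; q2-a>q2; q2-b>q3; q3-a>q3; q3-b>q4; q4-a>q4; q4-b>q0

Keep the running count of `b`s modulo 5: each `b` advances along the cycle q0 → q1 → q2 → q3 → q4 → q0 while other symbols loop. Accept at q4.
5 states suffice.
        a   b  
>  q0   q0  q1 
   q1   q1  q2 
   q2   q2  q3 
   q3   q3  q4 
 * q4   q4  q0 
(> = start, * = accepting)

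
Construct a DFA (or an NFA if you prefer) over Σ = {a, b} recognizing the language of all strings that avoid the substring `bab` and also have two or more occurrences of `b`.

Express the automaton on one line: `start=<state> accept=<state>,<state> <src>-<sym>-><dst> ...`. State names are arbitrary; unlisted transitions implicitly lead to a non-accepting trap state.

Run two small machines in parallel and take their product. One (4 states) tracks partial matches of the forbidden pattern `bab`; the other (4 states) tracks the count of `b`s, saturating at 3. Each combined state is a pair, one component from each; accept when both components accept.
12 states suffice.
          a    b  
>  q0     q0   q1 
   q1     q2   q3 
   q2     q4   q5 
 * q3     q6   q7 
   q4     q4   q3 
   q5     q5   q8 
 * q6     q9   q8 
 * q7    q10   q7 
   q8     q8   q8 
 * q9     q9   q7 
 * q10   q11   q8 
 * q11   q11   q7 
(> = start, * = accepting)

start=q0 accept=q3,q6,q7,q9,q10,q11 q0-a->q0 q0-b->q1 q1-a->q2 q1-b->q3 q2-a->q4 q2-b->q5 q3-a->q6 q3-b->q7 q4-a->q4 q4-b->q3 q5-a->q5 q5-b->q8 q6-a->q9 q6-b->q8 q7-a->q10 q7-b->q7 q8-a->q8 q8-b->q8 q9-a->q9 q9-b->q7 q10-a->q11 q10-b->q8 q11-a->q11 q11-b->q7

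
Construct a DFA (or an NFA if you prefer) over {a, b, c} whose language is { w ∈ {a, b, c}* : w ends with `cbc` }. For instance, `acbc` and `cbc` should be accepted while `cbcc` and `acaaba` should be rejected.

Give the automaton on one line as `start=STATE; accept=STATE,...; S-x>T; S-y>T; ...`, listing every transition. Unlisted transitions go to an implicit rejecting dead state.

Let each state record the length of the longest suffix of the input read so far that is also a prefix of `cbc`. s1 means the last symbol is `c`; s2 means the last 2 symbols are `cb`; s3 means the last 3 symbols are `cbc`. Accept only at s3, where the string currently ends in `cbc`.
With 4 states:
        a   b   c  
>  s0   s0  s0  s1 
   s1   s0  s2  s1 
   s2   s0  s0  s3 
 * s3   s0  s2  s1 
(> = start, * = accepting)

start=s0; accept=s3; s0-a>s0; s0-b>s0; s0-c>s1; s1-a>s0; s1-b>s2; s1-c>s1; s2-a>s0; s2-b>s0; s2-c>s3; s3-a>s0; s3-b>s2; s3-c>s1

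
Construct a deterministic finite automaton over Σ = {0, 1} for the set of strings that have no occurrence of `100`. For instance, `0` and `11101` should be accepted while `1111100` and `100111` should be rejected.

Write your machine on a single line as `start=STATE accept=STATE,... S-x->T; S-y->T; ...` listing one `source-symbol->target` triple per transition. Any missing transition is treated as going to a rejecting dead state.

Track partial matches of the forbidden pattern `100`. State q3 is a dead state reached once `100` has occurred; every other state accepts. q0 means no part of `100` is currently matched.
4 states suffice.
        0   1  
>* q0   q0  q1 
 * q1   q2  q1 
 * q2   q3  q1 
   q3   q3  q3 
(> = start, * = accepting)

start=q0; accept=q0,q1,q2; q0-0->q0; q0-1->q1; q1-0->q2; q1-1->q1; q2-0->q3; q2-1->q1; q3-0->q3; q3-1->q3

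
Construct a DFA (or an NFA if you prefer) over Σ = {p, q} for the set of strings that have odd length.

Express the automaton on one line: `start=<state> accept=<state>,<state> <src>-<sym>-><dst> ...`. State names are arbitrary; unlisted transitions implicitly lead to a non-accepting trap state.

start=A accept=B A-p->B A-q->B B-p->A B-q->A

Count input length modulo 2: every symbol advances one step around the cycle A → B → A. Accept at B.
With 2 states:
       p  q 
>  A   B  B 
 * B   A  A 
(> = start, * = accepting)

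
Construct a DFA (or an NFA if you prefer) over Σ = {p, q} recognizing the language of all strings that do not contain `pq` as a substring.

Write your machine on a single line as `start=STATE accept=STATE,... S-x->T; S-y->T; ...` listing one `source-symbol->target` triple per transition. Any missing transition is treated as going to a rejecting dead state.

start=s0; accept=s0,s1; s0-p->s1; s0-q->s0; s1-p->s1; s1-q->s2; s2-p->s2; s2-q->s2

Track partial matches of the forbidden pattern `pq`. State s2 is a dead state reached once `pq` has occurred; every other state accepts. s0 means no part of `pq` is currently matched.
With 3 states:
        p   q  
>* s0   s1  s0 
 * s1   s1  s2 
   s2   s2  s2 
(> = start, * = accepting)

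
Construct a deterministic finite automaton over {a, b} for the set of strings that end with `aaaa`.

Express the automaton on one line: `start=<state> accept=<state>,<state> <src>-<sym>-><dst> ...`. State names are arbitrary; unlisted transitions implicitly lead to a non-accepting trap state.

start=q0 accept=q4 q0-a->q1 q0-b->q0 q1-a->q2 q1-b->q0 q2-a->q3 q2-b->q0 q3-a->q4 q3-b->q0 q4-a->q4 q4-b->q0

Remember how much of `aaaa` the current input suffix matches. State q0 means no match yet; q1 means the last symbol is `a`; q2 means the last 2 symbols are `aa`; q3 means the last 3 symbols are `aaa`; q4 means the last 4 symbols are `aaaa`. Only q4 accepts. On a mismatch, fall back to the longest proper suffix that is still a prefix of `aaaa`.
With 5 states:
        a   b  
>  q0   q1  q0 
   q1   q2  q0 
   q2   q3  q0 
   q3   q4  q0 
 * q4   q4  q0 
(> = start, * = accepting)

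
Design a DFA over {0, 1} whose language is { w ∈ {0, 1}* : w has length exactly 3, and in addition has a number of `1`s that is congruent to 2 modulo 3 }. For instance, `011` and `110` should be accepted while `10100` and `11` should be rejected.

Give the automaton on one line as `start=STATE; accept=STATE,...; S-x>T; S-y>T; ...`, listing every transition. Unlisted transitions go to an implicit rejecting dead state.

Handle the two conditions separately and then intersect. The first has 5 states tracking the input length, saturating at 4; the second has 3 states tracking the count of `1`s modulo 3. A product state is a pair (one from each), accepting exactly when both do. Equivalent product states are then merged.
A 7-state machine:
        0   1  
>  S0   S1  S2 
   S1   S3  S4 
   S2   S4  S5 
   S3   S3  S3 
   S4   S3  S6 
   S5   S6  S3 
 * S6   S3  S3 
(> = start, * = accepting)

start=S0; accept=S6; S0-0>S1; S0-1>S2; S1-0>S3; S1-1>S4; S2-0>S4; S2-1>S5; S3-0>S3; S3-1>S3; S4-0>S3; S4-1>S6; S5-0>S6; S5-1>S3; S6-0>S3; S6-1>S3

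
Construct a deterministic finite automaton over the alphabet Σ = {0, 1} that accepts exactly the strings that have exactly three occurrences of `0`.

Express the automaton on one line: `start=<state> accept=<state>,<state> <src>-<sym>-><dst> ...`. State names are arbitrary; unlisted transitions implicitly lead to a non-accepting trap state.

start=q0 accept=q3 q0-0->q1 q0-1->q0 q1-0->q2 q1-1->q1 q2-0->q3 q2-1->q2 q3-0->q4 q3-1->q3 q4-0->q4 q4-1->q4

Only the number of `0`s matters, and only up to 4. Make a chain q0 → q1 → q2 → q3 → q4 advanced by each `0` (with q4 absorbing); every other symbol self-loops. The accepting set is {q3}.
        0   1  
>  q0   q1  q0 
   q1   q2  q1 
   q2   q3  q2 
 * q3   q4  q3 
   q4   q4  q4 
(> = start, * = accepting)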